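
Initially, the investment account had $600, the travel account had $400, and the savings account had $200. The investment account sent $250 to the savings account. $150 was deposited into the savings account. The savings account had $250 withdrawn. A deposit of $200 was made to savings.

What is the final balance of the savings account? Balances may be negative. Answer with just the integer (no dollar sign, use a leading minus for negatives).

Tracking account balances step by step:
Start: investment=600, travel=400, savings=200
Event 1 (transfer 250 investment -> savings): investment: 600 - 250 = 350, savings: 200 + 250 = 450. Balances: investment=350, travel=400, savings=450
Event 2 (deposit 150 to savings): savings: 450 + 150 = 600. Balances: investment=350, travel=400, savings=600
Event 3 (withdraw 250 from savings): savings: 600 - 250 = 350. Balances: investment=350, travel=400, savings=350
Event 4 (deposit 200 to savings): savings: 350 + 200 = 550. Balances: investment=350, travel=400, savings=550

Final balance of savings: 550

Answer: 550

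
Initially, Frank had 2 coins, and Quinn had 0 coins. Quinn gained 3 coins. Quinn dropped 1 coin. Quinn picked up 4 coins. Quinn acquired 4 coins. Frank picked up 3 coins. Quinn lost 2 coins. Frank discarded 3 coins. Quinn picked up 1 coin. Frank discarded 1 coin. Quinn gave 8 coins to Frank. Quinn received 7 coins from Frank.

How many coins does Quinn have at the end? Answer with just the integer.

Answer: 8

Derivation:
Tracking counts step by step:
Start: Frank=2, Quinn=0
Event 1 (Quinn +3): Quinn: 0 -> 3. State: Frank=2, Quinn=3
Event 2 (Quinn -1): Quinn: 3 -> 2. State: Frank=2, Quinn=2
Event 3 (Quinn +4): Quinn: 2 -> 6. State: Frank=2, Quinn=6
Event 4 (Quinn +4): Quinn: 6 -> 10. State: Frank=2, Quinn=10
Event 5 (Frank +3): Frank: 2 -> 5. State: Frank=5, Quinn=10
Event 6 (Quinn -2): Quinn: 10 -> 8. State: Frank=5, Quinn=8
Event 7 (Frank -3): Frank: 5 -> 2. State: Frank=2, Quinn=8
Event 8 (Quinn +1): Quinn: 8 -> 9. State: Frank=2, Quinn=9
Event 9 (Frank -1): Frank: 2 -> 1. State: Frank=1, Quinn=9
Event 10 (Quinn -> Frank, 8): Quinn: 9 -> 1, Frank: 1 -> 9. State: Frank=9, Quinn=1
Event 11 (Frank -> Quinn, 7): Frank: 9 -> 2, Quinn: 1 -> 8. State: Frank=2, Quinn=8

Quinn's final count: 8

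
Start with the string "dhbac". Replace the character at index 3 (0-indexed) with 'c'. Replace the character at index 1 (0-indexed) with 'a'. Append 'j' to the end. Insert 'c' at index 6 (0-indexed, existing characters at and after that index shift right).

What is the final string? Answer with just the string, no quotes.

Applying each edit step by step:
Start: "dhbac"
Op 1 (replace idx 3: 'a' -> 'c'): "dhbac" -> "dhbcc"
Op 2 (replace idx 1: 'h' -> 'a'): "dhbcc" -> "dabcc"
Op 3 (append 'j'): "dabcc" -> "dabccj"
Op 4 (insert 'c' at idx 6): "dabccj" -> "dabccjc"

Answer: dabccjc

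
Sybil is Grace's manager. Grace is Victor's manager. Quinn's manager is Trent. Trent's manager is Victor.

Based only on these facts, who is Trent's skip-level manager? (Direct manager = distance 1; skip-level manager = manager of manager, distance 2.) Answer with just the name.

Reconstructing the manager chain from the given facts:
  Sybil -> Grace -> Victor -> Trent -> Quinn
(each arrow means 'manager of the next')
Positions in the chain (0 = top):
  position of Sybil: 0
  position of Grace: 1
  position of Victor: 2
  position of Trent: 3
  position of Quinn: 4

Trent is at position 3; the skip-level manager is 2 steps up the chain, i.e. position 1: Grace.

Answer: Grace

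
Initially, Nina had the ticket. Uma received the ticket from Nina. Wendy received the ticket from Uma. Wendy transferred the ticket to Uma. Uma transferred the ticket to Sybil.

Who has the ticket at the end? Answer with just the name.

Tracking the ticket through each event:
Start: Nina has the ticket.
After event 1: Uma has the ticket.
After event 2: Wendy has the ticket.
After event 3: Uma has the ticket.
After event 4: Sybil has the ticket.

Answer: Sybil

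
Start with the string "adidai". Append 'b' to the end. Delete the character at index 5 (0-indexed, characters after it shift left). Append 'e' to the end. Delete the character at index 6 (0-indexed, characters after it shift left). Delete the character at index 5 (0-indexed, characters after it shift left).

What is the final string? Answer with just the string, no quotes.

Applying each edit step by step:
Start: "adidai"
Op 1 (append 'b'): "adidai" -> "adidaib"
Op 2 (delete idx 5 = 'i'): "adidaib" -> "adidab"
Op 3 (append 'e'): "adidab" -> "adidabe"
Op 4 (delete idx 6 = 'e'): "adidabe" -> "adidab"
Op 5 (delete idx 5 = 'b'): "adidab" -> "adida"

Answer: adida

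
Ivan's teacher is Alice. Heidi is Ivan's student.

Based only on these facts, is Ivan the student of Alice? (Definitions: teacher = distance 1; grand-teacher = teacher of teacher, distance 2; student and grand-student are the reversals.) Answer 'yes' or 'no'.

Answer: yes

Derivation:
Reconstructing the teacher chain from the given facts:
  Alice -> Ivan -> Heidi
(each arrow means 'teacher of the next')
Positions in the chain (0 = top):
  position of Alice: 0
  position of Ivan: 1
  position of Heidi: 2

Ivan is at position 1, Alice is at position 0; signed distance (j - i) = -1.
'student' requires j - i = -1. Actual distance is -1, so the relation HOLDS.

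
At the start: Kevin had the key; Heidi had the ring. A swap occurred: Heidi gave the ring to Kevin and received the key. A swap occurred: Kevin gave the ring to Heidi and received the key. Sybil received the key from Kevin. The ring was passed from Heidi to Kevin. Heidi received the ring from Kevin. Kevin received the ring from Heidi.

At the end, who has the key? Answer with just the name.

Answer: Sybil

Derivation:
Tracking all object holders:
Start: key:Kevin, ring:Heidi
Event 1 (swap ring<->key: now ring:Kevin, key:Heidi). State: key:Heidi, ring:Kevin
Event 2 (swap ring<->key: now ring:Heidi, key:Kevin). State: key:Kevin, ring:Heidi
Event 3 (give key: Kevin -> Sybil). State: key:Sybil, ring:Heidi
Event 4 (give ring: Heidi -> Kevin). State: key:Sybil, ring:Kevin
Event 5 (give ring: Kevin -> Heidi). State: key:Sybil, ring:Heidi
Event 6 (give ring: Heidi -> Kevin). State: key:Sybil, ring:Kevin

Final state: key:Sybil, ring:Kevin
The key is held by Sybil.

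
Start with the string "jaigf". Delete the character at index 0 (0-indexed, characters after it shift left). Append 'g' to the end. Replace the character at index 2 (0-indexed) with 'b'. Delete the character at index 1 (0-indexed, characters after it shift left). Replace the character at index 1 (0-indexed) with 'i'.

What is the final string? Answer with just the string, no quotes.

Applying each edit step by step:
Start: "jaigf"
Op 1 (delete idx 0 = 'j'): "jaigf" -> "aigf"
Op 2 (append 'g'): "aigf" -> "aigfg"
Op 3 (replace idx 2: 'g' -> 'b'): "aigfg" -> "aibfg"
Op 4 (delete idx 1 = 'i'): "aibfg" -> "abfg"
Op 5 (replace idx 1: 'b' -> 'i'): "abfg" -> "aifg"

Answer: aifg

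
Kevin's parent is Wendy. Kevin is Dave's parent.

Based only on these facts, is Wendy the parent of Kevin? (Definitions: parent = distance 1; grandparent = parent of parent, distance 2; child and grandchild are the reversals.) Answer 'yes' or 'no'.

Reconstructing the parent chain from the given facts:
  Wendy -> Kevin -> Dave
(each arrow means 'parent of the next')
Positions in the chain (0 = top):
  position of Wendy: 0
  position of Kevin: 1
  position of Dave: 2

Wendy is at position 0, Kevin is at position 1; signed distance (j - i) = 1.
'parent' requires j - i = 1. Actual distance is 1, so the relation HOLDS.

Answer: yes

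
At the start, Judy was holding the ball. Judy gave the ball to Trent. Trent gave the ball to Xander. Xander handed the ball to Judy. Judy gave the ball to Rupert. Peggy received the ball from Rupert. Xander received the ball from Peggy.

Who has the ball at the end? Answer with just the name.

Tracking the ball through each event:
Start: Judy has the ball.
After event 1: Trent has the ball.
After event 2: Xander has the ball.
After event 3: Judy has the ball.
After event 4: Rupert has the ball.
After event 5: Peggy has the ball.
After event 6: Xander has the ball.

Answer: Xander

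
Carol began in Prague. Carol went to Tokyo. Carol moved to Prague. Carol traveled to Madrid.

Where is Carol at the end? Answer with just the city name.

Answer: Madrid

Derivation:
Tracking Carol's location:
Start: Carol is in Prague.
After move 1: Prague -> Tokyo. Carol is in Tokyo.
After move 2: Tokyo -> Prague. Carol is in Prague.
After move 3: Prague -> Madrid. Carol is in Madrid.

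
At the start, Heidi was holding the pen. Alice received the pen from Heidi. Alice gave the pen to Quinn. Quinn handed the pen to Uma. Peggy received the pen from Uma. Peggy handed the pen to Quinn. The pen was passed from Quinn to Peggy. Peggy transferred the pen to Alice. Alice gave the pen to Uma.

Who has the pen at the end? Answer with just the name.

Tracking the pen through each event:
Start: Heidi has the pen.
After event 1: Alice has the pen.
After event 2: Quinn has the pen.
After event 3: Uma has the pen.
After event 4: Peggy has the pen.
After event 5: Quinn has the pen.
After event 6: Peggy has the pen.
After event 7: Alice has the pen.
After event 8: Uma has the pen.

Answer: Uma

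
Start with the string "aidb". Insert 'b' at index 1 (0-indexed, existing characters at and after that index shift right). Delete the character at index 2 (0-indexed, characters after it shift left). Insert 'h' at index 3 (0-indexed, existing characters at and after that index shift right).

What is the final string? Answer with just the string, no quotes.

Applying each edit step by step:
Start: "aidb"
Op 1 (insert 'b' at idx 1): "aidb" -> "abidb"
Op 2 (delete idx 2 = 'i'): "abidb" -> "abdb"
Op 3 (insert 'h' at idx 3): "abdb" -> "abdhb"

Answer: abdhb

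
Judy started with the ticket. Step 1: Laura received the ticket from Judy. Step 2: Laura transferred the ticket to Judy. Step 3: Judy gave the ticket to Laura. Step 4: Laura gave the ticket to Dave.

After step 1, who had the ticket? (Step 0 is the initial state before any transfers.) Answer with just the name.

Answer: Laura

Derivation:
Tracking the ticket holder through step 1:
After step 0 (start): Judy
After step 1: Laura

At step 1, the holder is Laura.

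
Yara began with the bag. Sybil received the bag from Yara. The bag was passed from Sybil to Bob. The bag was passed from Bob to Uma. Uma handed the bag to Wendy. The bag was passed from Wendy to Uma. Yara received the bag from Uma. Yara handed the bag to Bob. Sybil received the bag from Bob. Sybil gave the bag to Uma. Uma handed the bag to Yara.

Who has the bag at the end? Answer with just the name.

Tracking the bag through each event:
Start: Yara has the bag.
After event 1: Sybil has the bag.
After event 2: Bob has the bag.
After event 3: Uma has the bag.
After event 4: Wendy has the bag.
After event 5: Uma has the bag.
After event 6: Yara has the bag.
After event 7: Bob has the bag.
After event 8: Sybil has the bag.
After event 9: Uma has the bag.
After event 10: Yara has the bag.

Answer: Yara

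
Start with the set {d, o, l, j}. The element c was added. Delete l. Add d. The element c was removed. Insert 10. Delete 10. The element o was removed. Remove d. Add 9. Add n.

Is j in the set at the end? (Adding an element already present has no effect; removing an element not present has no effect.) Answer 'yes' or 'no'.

Answer: yes

Derivation:
Tracking the set through each operation:
Start: {d, j, l, o}
Event 1 (add c): added. Set: {c, d, j, l, o}
Event 2 (remove l): removed. Set: {c, d, j, o}
Event 3 (add d): already present, no change. Set: {c, d, j, o}
Event 4 (remove c): removed. Set: {d, j, o}
Event 5 (add 10): added. Set: {10, d, j, o}
Event 6 (remove 10): removed. Set: {d, j, o}
Event 7 (remove o): removed. Set: {d, j}
Event 8 (remove d): removed. Set: {j}
Event 9 (add 9): added. Set: {9, j}
Event 10 (add n): added. Set: {9, j, n}

Final set: {9, j, n} (size 3)
j is in the final set.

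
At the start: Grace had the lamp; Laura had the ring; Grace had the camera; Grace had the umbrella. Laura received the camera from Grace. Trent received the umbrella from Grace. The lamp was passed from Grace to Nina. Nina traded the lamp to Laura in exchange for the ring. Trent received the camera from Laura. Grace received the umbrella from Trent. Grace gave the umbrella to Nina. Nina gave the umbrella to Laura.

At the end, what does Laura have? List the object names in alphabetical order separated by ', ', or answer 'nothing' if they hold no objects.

Answer: lamp, umbrella

Derivation:
Tracking all object holders:
Start: lamp:Grace, ring:Laura, camera:Grace, umbrella:Grace
Event 1 (give camera: Grace -> Laura). State: lamp:Grace, ring:Laura, camera:Laura, umbrella:Grace
Event 2 (give umbrella: Grace -> Trent). State: lamp:Grace, ring:Laura, camera:Laura, umbrella:Trent
Event 3 (give lamp: Grace -> Nina). State: lamp:Nina, ring:Laura, camera:Laura, umbrella:Trent
Event 4 (swap lamp<->ring: now lamp:Laura, ring:Nina). State: lamp:Laura, ring:Nina, camera:Laura, umbrella:Trent
Event 5 (give camera: Laura -> Trent). State: lamp:Laura, ring:Nina, camera:Trent, umbrella:Trent
Event 6 (give umbrella: Trent -> Grace). State: lamp:Laura, ring:Nina, camera:Trent, umbrella:Grace
Event 7 (give umbrella: Grace -> Nina). State: lamp:Laura, ring:Nina, camera:Trent, umbrella:Nina
Event 8 (give umbrella: Nina -> Laura). State: lamp:Laura, ring:Nina, camera:Trent, umbrella:Laura

Final state: lamp:Laura, ring:Nina, camera:Trent, umbrella:Laura
Laura holds: lamp, umbrella.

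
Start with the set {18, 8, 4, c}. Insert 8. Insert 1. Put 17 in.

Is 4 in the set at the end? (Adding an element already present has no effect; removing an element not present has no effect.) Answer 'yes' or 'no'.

Answer: yes

Derivation:
Tracking the set through each operation:
Start: {18, 4, 8, c}
Event 1 (add 8): already present, no change. Set: {18, 4, 8, c}
Event 2 (add 1): added. Set: {1, 18, 4, 8, c}
Event 3 (add 17): added. Set: {1, 17, 18, 4, 8, c}

Final set: {1, 17, 18, 4, 8, c} (size 6)
4 is in the final set.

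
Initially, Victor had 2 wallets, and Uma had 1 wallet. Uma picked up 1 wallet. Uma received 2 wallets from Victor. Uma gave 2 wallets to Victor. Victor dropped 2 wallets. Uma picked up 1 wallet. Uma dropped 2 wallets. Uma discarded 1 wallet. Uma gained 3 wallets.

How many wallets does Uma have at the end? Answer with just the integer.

Answer: 3

Derivation:
Tracking counts step by step:
Start: Victor=2, Uma=1
Event 1 (Uma +1): Uma: 1 -> 2. State: Victor=2, Uma=2
Event 2 (Victor -> Uma, 2): Victor: 2 -> 0, Uma: 2 -> 4. State: Victor=0, Uma=4
Event 3 (Uma -> Victor, 2): Uma: 4 -> 2, Victor: 0 -> 2. State: Victor=2, Uma=2
Event 4 (Victor -2): Victor: 2 -> 0. State: Victor=0, Uma=2
Event 5 (Uma +1): Uma: 2 -> 3. State: Victor=0, Uma=3
Event 6 (Uma -2): Uma: 3 -> 1. State: Victor=0, Uma=1
Event 7 (Uma -1): Uma: 1 -> 0. State: Victor=0, Uma=0
Event 8 (Uma +3): Uma: 0 -> 3. State: Victor=0, Uma=3

Uma's final count: 3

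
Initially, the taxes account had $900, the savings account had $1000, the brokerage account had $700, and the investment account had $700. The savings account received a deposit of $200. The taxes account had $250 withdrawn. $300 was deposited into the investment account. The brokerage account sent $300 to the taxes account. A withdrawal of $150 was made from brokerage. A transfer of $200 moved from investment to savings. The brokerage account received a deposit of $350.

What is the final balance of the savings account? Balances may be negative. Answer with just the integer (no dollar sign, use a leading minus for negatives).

Answer: 1400

Derivation:
Tracking account balances step by step:
Start: taxes=900, savings=1000, brokerage=700, investment=700
Event 1 (deposit 200 to savings): savings: 1000 + 200 = 1200. Balances: taxes=900, savings=1200, brokerage=700, investment=700
Event 2 (withdraw 250 from taxes): taxes: 900 - 250 = 650. Balances: taxes=650, savings=1200, brokerage=700, investment=700
Event 3 (deposit 300 to investment): investment: 700 + 300 = 1000. Balances: taxes=650, savings=1200, brokerage=700, investment=1000
Event 4 (transfer 300 brokerage -> taxes): brokerage: 700 - 300 = 400, taxes: 650 + 300 = 950. Balances: taxes=950, savings=1200, brokerage=400, investment=1000
Event 5 (withdraw 150 from brokerage): brokerage: 400 - 150 = 250. Balances: taxes=950, savings=1200, brokerage=250, investment=1000
Event 6 (transfer 200 investment -> savings): investment: 1000 - 200 = 800, savings: 1200 + 200 = 1400. Balances: taxes=950, savings=1400, brokerage=250, investment=800
Event 7 (deposit 350 to brokerage): brokerage: 250 + 350 = 600. Balances: taxes=950, savings=1400, brokerage=600, investment=800

Final balance of savings: 1400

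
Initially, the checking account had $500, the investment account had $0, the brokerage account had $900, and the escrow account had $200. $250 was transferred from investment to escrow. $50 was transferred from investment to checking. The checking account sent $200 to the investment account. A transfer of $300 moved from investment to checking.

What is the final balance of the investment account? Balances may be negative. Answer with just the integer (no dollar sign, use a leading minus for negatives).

Answer: -400

Derivation:
Tracking account balances step by step:
Start: checking=500, investment=0, brokerage=900, escrow=200
Event 1 (transfer 250 investment -> escrow): investment: 0 - 250 = -250, escrow: 200 + 250 = 450. Balances: checking=500, investment=-250, brokerage=900, escrow=450
Event 2 (transfer 50 investment -> checking): investment: -250 - 50 = -300, checking: 500 + 50 = 550. Balances: checking=550, investment=-300, brokerage=900, escrow=450
Event 3 (transfer 200 checking -> investment): checking: 550 - 200 = 350, investment: -300 + 200 = -100. Balances: checking=350, investment=-100, brokerage=900, escrow=450
Event 4 (transfer 300 investment -> checking): investment: -100 - 300 = -400, checking: 350 + 300 = 650. Balances: checking=650, investment=-400, brokerage=900, escrow=450

Final balance of investment: -400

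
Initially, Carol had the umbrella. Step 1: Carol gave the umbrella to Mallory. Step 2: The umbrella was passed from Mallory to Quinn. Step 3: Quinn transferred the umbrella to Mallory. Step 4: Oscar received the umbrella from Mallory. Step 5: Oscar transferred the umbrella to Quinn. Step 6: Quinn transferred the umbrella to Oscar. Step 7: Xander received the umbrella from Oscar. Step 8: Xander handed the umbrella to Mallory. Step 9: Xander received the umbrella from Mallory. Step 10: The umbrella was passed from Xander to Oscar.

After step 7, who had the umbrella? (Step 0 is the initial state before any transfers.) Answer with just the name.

Answer: Xander

Derivation:
Tracking the umbrella holder through step 7:
After step 0 (start): Carol
After step 1: Mallory
After step 2: Quinn
After step 3: Mallory
After step 4: Oscar
After step 5: Quinn
After step 6: Oscar
After step 7: Xander

At step 7, the holder is Xander.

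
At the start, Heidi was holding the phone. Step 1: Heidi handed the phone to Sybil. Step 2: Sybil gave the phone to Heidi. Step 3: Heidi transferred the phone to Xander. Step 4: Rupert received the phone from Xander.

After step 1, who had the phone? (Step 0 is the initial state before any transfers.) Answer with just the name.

Answer: Sybil

Derivation:
Tracking the phone holder through step 1:
After step 0 (start): Heidi
After step 1: Sybil

At step 1, the holder is Sybil.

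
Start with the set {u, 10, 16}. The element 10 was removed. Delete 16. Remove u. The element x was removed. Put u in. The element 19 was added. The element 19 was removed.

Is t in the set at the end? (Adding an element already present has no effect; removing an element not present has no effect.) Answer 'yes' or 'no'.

Tracking the set through each operation:
Start: {10, 16, u}
Event 1 (remove 10): removed. Set: {16, u}
Event 2 (remove 16): removed. Set: {u}
Event 3 (remove u): removed. Set: {}
Event 4 (remove x): not present, no change. Set: {}
Event 5 (add u): added. Set: {u}
Event 6 (add 19): added. Set: {19, u}
Event 7 (remove 19): removed. Set: {u}

Final set: {u} (size 1)
t is NOT in the final set.

Answer: no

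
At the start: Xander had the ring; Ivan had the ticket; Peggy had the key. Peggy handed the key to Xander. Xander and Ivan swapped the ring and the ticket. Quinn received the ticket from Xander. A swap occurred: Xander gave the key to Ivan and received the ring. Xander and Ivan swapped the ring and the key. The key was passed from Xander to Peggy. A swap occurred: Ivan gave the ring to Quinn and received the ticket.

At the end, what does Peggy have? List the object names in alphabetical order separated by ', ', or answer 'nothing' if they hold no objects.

Answer: key

Derivation:
Tracking all object holders:
Start: ring:Xander, ticket:Ivan, key:Peggy
Event 1 (give key: Peggy -> Xander). State: ring:Xander, ticket:Ivan, key:Xander
Event 2 (swap ring<->ticket: now ring:Ivan, ticket:Xander). State: ring:Ivan, ticket:Xander, key:Xander
Event 3 (give ticket: Xander -> Quinn). State: ring:Ivan, ticket:Quinn, key:Xander
Event 4 (swap key<->ring: now key:Ivan, ring:Xander). State: ring:Xander, ticket:Quinn, key:Ivan
Event 5 (swap ring<->key: now ring:Ivan, key:Xander). State: ring:Ivan, ticket:Quinn, key:Xander
Event 6 (give key: Xander -> Peggy). State: ring:Ivan, ticket:Quinn, key:Peggy
Event 7 (swap ring<->ticket: now ring:Quinn, ticket:Ivan). State: ring:Quinn, ticket:Ivan, key:Peggy

Final state: ring:Quinn, ticket:Ivan, key:Peggy
Peggy holds: key.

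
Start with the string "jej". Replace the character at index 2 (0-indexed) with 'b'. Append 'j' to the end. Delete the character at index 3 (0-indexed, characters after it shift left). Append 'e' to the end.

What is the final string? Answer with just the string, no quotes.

Applying each edit step by step:
Start: "jej"
Op 1 (replace idx 2: 'j' -> 'b'): "jej" -> "jeb"
Op 2 (append 'j'): "jeb" -> "jebj"
Op 3 (delete idx 3 = 'j'): "jebj" -> "jeb"
Op 4 (append 'e'): "jeb" -> "jebe"

Answer: jebe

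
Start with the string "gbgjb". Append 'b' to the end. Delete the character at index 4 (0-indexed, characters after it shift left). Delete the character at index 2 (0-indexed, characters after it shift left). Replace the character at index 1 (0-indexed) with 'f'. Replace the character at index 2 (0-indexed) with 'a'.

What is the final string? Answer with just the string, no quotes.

Applying each edit step by step:
Start: "gbgjb"
Op 1 (append 'b'): "gbgjb" -> "gbgjbb"
Op 2 (delete idx 4 = 'b'): "gbgjbb" -> "gbgjb"
Op 3 (delete idx 2 = 'g'): "gbgjb" -> "gbjb"
Op 4 (replace idx 1: 'b' -> 'f'): "gbjb" -> "gfjb"
Op 5 (replace idx 2: 'j' -> 'a'): "gfjb" -> "gfab"

Answer: gfab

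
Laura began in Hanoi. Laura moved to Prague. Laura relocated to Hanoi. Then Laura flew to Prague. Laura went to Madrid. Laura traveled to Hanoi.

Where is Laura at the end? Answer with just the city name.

Tracking Laura's location:
Start: Laura is in Hanoi.
After move 1: Hanoi -> Prague. Laura is in Prague.
After move 2: Prague -> Hanoi. Laura is in Hanoi.
After move 3: Hanoi -> Prague. Laura is in Prague.
After move 4: Prague -> Madrid. Laura is in Madrid.
After move 5: Madrid -> Hanoi. Laura is in Hanoi.

Answer: Hanoi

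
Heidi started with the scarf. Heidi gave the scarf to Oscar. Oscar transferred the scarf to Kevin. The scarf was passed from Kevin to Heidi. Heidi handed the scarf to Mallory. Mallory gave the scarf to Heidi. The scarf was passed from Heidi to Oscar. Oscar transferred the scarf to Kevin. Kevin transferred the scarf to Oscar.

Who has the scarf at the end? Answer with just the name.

Answer: Oscar

Derivation:
Tracking the scarf through each event:
Start: Heidi has the scarf.
After event 1: Oscar has the scarf.
After event 2: Kevin has the scarf.
After event 3: Heidi has the scarf.
After event 4: Mallory has the scarf.
After event 5: Heidi has the scarf.
After event 6: Oscar has the scarf.
After event 7: Kevin has the scarf.
After event 8: Oscar has the scarf.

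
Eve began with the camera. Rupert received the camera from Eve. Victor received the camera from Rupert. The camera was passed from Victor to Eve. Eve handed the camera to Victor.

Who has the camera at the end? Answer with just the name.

Tracking the camera through each event:
Start: Eve has the camera.
After event 1: Rupert has the camera.
After event 2: Victor has the camera.
After event 3: Eve has the camera.
After event 4: Victor has the camera.

Answer: Victor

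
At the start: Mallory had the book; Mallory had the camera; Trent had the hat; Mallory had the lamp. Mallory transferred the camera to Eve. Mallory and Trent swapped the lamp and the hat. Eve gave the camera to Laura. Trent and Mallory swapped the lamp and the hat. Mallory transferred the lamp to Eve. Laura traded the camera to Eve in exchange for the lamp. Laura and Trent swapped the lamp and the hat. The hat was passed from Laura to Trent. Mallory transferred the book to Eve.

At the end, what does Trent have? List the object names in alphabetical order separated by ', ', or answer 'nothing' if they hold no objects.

Tracking all object holders:
Start: book:Mallory, camera:Mallory, hat:Trent, lamp:Mallory
Event 1 (give camera: Mallory -> Eve). State: book:Mallory, camera:Eve, hat:Trent, lamp:Mallory
Event 2 (swap lamp<->hat: now lamp:Trent, hat:Mallory). State: book:Mallory, camera:Eve, hat:Mallory, lamp:Trent
Event 3 (give camera: Eve -> Laura). State: book:Mallory, camera:Laura, hat:Mallory, lamp:Trent
Event 4 (swap lamp<->hat: now lamp:Mallory, hat:Trent). State: book:Mallory, camera:Laura, hat:Trent, lamp:Mallory
Event 5 (give lamp: Mallory -> Eve). State: book:Mallory, camera:Laura, hat:Trent, lamp:Eve
Event 6 (swap camera<->lamp: now camera:Eve, lamp:Laura). State: book:Mallory, camera:Eve, hat:Trent, lamp:Laura
Event 7 (swap lamp<->hat: now lamp:Trent, hat:Laura). State: book:Mallory, camera:Eve, hat:Laura, lamp:Trent
Event 8 (give hat: Laura -> Trent). State: book:Mallory, camera:Eve, hat:Trent, lamp:Trent
Event 9 (give book: Mallory -> Eve). State: book:Eve, camera:Eve, hat:Trent, lamp:Trent

Final state: book:Eve, camera:Eve, hat:Trent, lamp:Trent
Trent holds: hat, lamp.

Answer: hat, lamp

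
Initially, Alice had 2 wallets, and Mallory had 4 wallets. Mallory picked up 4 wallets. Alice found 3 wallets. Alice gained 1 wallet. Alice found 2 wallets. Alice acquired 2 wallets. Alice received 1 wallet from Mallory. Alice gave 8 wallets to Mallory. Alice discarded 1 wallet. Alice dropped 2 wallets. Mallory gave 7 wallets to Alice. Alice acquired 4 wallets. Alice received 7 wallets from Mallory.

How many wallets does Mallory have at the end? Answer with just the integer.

Answer: 1

Derivation:
Tracking counts step by step:
Start: Alice=2, Mallory=4
Event 1 (Mallory +4): Mallory: 4 -> 8. State: Alice=2, Mallory=8
Event 2 (Alice +3): Alice: 2 -> 5. State: Alice=5, Mallory=8
Event 3 (Alice +1): Alice: 5 -> 6. State: Alice=6, Mallory=8
Event 4 (Alice +2): Alice: 6 -> 8. State: Alice=8, Mallory=8
Event 5 (Alice +2): Alice: 8 -> 10. State: Alice=10, Mallory=8
Event 6 (Mallory -> Alice, 1): Mallory: 8 -> 7, Alice: 10 -> 11. State: Alice=11, Mallory=7
Event 7 (Alice -> Mallory, 8): Alice: 11 -> 3, Mallory: 7 -> 15. State: Alice=3, Mallory=15
Event 8 (Alice -1): Alice: 3 -> 2. State: Alice=2, Mallory=15
Event 9 (Alice -2): Alice: 2 -> 0. State: Alice=0, Mallory=15
Event 10 (Mallory -> Alice, 7): Mallory: 15 -> 8, Alice: 0 -> 7. State: Alice=7, Mallory=8
Event 11 (Alice +4): Alice: 7 -> 11. State: Alice=11, Mallory=8
Event 12 (Mallory -> Alice, 7): Mallory: 8 -> 1, Alice: 11 -> 18. State: Alice=18, Mallory=1

Mallory's final count: 1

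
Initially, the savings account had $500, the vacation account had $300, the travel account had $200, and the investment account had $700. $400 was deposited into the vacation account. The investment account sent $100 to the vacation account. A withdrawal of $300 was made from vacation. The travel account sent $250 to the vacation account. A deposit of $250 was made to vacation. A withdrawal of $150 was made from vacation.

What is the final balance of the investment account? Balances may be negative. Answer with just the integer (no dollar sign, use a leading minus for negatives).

Answer: 600

Derivation:
Tracking account balances step by step:
Start: savings=500, vacation=300, travel=200, investment=700
Event 1 (deposit 400 to vacation): vacation: 300 + 400 = 700. Balances: savings=500, vacation=700, travel=200, investment=700
Event 2 (transfer 100 investment -> vacation): investment: 700 - 100 = 600, vacation: 700 + 100 = 800. Balances: savings=500, vacation=800, travel=200, investment=600
Event 3 (withdraw 300 from vacation): vacation: 800 - 300 = 500. Balances: savings=500, vacation=500, travel=200, investment=600
Event 4 (transfer 250 travel -> vacation): travel: 200 - 250 = -50, vacation: 500 + 250 = 750. Balances: savings=500, vacation=750, travel=-50, investment=600
Event 5 (deposit 250 to vacation): vacation: 750 + 250 = 1000. Balances: savings=500, vacation=1000, travel=-50, investment=600
Event 6 (withdraw 150 from vacation): vacation: 1000 - 150 = 850. Balances: savings=500, vacation=850, travel=-50, investment=600

Final balance of investment: 600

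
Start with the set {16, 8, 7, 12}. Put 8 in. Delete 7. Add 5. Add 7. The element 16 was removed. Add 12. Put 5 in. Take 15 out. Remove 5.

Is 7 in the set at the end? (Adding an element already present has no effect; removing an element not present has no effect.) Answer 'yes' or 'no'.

Answer: yes

Derivation:
Tracking the set through each operation:
Start: {12, 16, 7, 8}
Event 1 (add 8): already present, no change. Set: {12, 16, 7, 8}
Event 2 (remove 7): removed. Set: {12, 16, 8}
Event 3 (add 5): added. Set: {12, 16, 5, 8}
Event 4 (add 7): added. Set: {12, 16, 5, 7, 8}
Event 5 (remove 16): removed. Set: {12, 5, 7, 8}
Event 6 (add 12): already present, no change. Set: {12, 5, 7, 8}
Event 7 (add 5): already present, no change. Set: {12, 5, 7, 8}
Event 8 (remove 15): not present, no change. Set: {12, 5, 7, 8}
Event 9 (remove 5): removed. Set: {12, 7, 8}

Final set: {12, 7, 8} (size 3)
7 is in the final set.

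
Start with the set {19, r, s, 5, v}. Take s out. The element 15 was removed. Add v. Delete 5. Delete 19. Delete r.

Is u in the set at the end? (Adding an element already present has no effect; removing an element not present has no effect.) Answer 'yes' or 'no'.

Answer: no

Derivation:
Tracking the set through each operation:
Start: {19, 5, r, s, v}
Event 1 (remove s): removed. Set: {19, 5, r, v}
Event 2 (remove 15): not present, no change. Set: {19, 5, r, v}
Event 3 (add v): already present, no change. Set: {19, 5, r, v}
Event 4 (remove 5): removed. Set: {19, r, v}
Event 5 (remove 19): removed. Set: {r, v}
Event 6 (remove r): removed. Set: {v}

Final set: {v} (size 1)
u is NOT in the final set.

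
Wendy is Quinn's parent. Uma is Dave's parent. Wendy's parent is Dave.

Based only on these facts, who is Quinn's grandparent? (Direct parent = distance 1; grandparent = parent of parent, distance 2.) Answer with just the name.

Answer: Dave

Derivation:
Reconstructing the parent chain from the given facts:
  Uma -> Dave -> Wendy -> Quinn
(each arrow means 'parent of the next')
Positions in the chain (0 = top):
  position of Uma: 0
  position of Dave: 1
  position of Wendy: 2
  position of Quinn: 3

Quinn is at position 3; the grandparent is 2 steps up the chain, i.e. position 1: Dave.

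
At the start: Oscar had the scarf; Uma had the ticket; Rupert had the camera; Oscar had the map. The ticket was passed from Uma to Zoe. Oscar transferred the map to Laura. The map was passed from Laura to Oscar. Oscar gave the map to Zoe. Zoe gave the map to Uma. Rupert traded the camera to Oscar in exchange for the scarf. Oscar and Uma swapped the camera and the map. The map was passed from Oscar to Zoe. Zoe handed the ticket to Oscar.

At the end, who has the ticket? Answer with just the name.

Answer: Oscar

Derivation:
Tracking all object holders:
Start: scarf:Oscar, ticket:Uma, camera:Rupert, map:Oscar
Event 1 (give ticket: Uma -> Zoe). State: scarf:Oscar, ticket:Zoe, camera:Rupert, map:Oscar
Event 2 (give map: Oscar -> Laura). State: scarf:Oscar, ticket:Zoe, camera:Rupert, map:Laura
Event 3 (give map: Laura -> Oscar). State: scarf:Oscar, ticket:Zoe, camera:Rupert, map:Oscar
Event 4 (give map: Oscar -> Zoe). State: scarf:Oscar, ticket:Zoe, camera:Rupert, map:Zoe
Event 5 (give map: Zoe -> Uma). State: scarf:Oscar, ticket:Zoe, camera:Rupert, map:Uma
Event 6 (swap camera<->scarf: now camera:Oscar, scarf:Rupert). State: scarf:Rupert, ticket:Zoe, camera:Oscar, map:Uma
Event 7 (swap camera<->map: now camera:Uma, map:Oscar). State: scarf:Rupert, ticket:Zoe, camera:Uma, map:Oscar
Event 8 (give map: Oscar -> Zoe). State: scarf:Rupert, ticket:Zoe, camera:Uma, map:Zoe
Event 9 (give ticket: Zoe -> Oscar). State: scarf:Rupert, ticket:Oscar, camera:Uma, map:Zoe

Final state: scarf:Rupert, ticket:Oscar, camera:Uma, map:Zoe
The ticket is held by Oscar.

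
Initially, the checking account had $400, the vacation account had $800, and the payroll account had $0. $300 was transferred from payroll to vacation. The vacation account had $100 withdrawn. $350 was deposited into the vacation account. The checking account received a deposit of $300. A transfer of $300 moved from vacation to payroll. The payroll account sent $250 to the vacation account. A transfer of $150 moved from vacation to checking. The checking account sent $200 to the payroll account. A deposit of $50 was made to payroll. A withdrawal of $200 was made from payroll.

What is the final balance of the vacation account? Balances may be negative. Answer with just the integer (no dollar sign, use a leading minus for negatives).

Tracking account balances step by step:
Start: checking=400, vacation=800, payroll=0
Event 1 (transfer 300 payroll -> vacation): payroll: 0 - 300 = -300, vacation: 800 + 300 = 1100. Balances: checking=400, vacation=1100, payroll=-300
Event 2 (withdraw 100 from vacation): vacation: 1100 - 100 = 1000. Balances: checking=400, vacation=1000, payroll=-300
Event 3 (deposit 350 to vacation): vacation: 1000 + 350 = 1350. Balances: checking=400, vacation=1350, payroll=-300
Event 4 (deposit 300 to checking): checking: 400 + 300 = 700. Balances: checking=700, vacation=1350, payroll=-300
Event 5 (transfer 300 vacation -> payroll): vacation: 1350 - 300 = 1050, payroll: -300 + 300 = 0. Balances: checking=700, vacation=1050, payroll=0
Event 6 (transfer 250 payroll -> vacation): payroll: 0 - 250 = -250, vacation: 1050 + 250 = 1300. Balances: checking=700, vacation=1300, payroll=-250
Event 7 (transfer 150 vacation -> checking): vacation: 1300 - 150 = 1150, checking: 700 + 150 = 850. Balances: checking=850, vacation=1150, payroll=-250
Event 8 (transfer 200 checking -> payroll): checking: 850 - 200 = 650, payroll: -250 + 200 = -50. Balances: checking=650, vacation=1150, payroll=-50
Event 9 (deposit 50 to payroll): payroll: -50 + 50 = 0. Balances: checking=650, vacation=1150, payroll=0
Event 10 (withdraw 200 from payroll): payroll: 0 - 200 = -200. Balances: checking=650, vacation=1150, payroll=-200

Final balance of vacation: 1150

Answer: 1150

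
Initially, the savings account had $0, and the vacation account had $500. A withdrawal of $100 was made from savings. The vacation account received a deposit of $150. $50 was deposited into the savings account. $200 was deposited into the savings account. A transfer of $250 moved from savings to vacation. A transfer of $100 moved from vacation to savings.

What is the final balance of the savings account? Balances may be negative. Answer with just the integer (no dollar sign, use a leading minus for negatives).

Tracking account balances step by step:
Start: savings=0, vacation=500
Event 1 (withdraw 100 from savings): savings: 0 - 100 = -100. Balances: savings=-100, vacation=500
Event 2 (deposit 150 to vacation): vacation: 500 + 150 = 650. Balances: savings=-100, vacation=650
Event 3 (deposit 50 to savings): savings: -100 + 50 = -50. Balances: savings=-50, vacation=650
Event 4 (deposit 200 to savings): savings: -50 + 200 = 150. Balances: savings=150, vacation=650
Event 5 (transfer 250 savings -> vacation): savings: 150 - 250 = -100, vacation: 650 + 250 = 900. Balances: savings=-100, vacation=900
Event 6 (transfer 100 vacation -> savings): vacation: 900 - 100 = 800, savings: -100 + 100 = 0. Balances: savings=0, vacation=800

Final balance of savings: 0

Answer: 0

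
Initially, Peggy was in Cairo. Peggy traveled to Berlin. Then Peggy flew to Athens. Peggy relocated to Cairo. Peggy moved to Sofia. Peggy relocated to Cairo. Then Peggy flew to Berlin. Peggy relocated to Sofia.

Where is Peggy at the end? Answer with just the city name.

Tracking Peggy's location:
Start: Peggy is in Cairo.
After move 1: Cairo -> Berlin. Peggy is in Berlin.
After move 2: Berlin -> Athens. Peggy is in Athens.
After move 3: Athens -> Cairo. Peggy is in Cairo.
After move 4: Cairo -> Sofia. Peggy is in Sofia.
After move 5: Sofia -> Cairo. Peggy is in Cairo.
After move 6: Cairo -> Berlin. Peggy is in Berlin.
After move 7: Berlin -> Sofia. Peggy is in Sofia.

Answer: Sofia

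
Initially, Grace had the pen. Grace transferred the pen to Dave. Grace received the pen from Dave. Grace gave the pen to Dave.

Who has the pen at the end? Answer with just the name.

Tracking the pen through each event:
Start: Grace has the pen.
After event 1: Dave has the pen.
After event 2: Grace has the pen.
After event 3: Dave has the pen.

Answer: Dave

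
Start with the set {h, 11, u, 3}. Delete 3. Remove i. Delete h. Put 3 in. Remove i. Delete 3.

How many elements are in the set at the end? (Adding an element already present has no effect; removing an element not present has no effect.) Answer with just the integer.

Answer: 2

Derivation:
Tracking the set through each operation:
Start: {11, 3, h, u}
Event 1 (remove 3): removed. Set: {11, h, u}
Event 2 (remove i): not present, no change. Set: {11, h, u}
Event 3 (remove h): removed. Set: {11, u}
Event 4 (add 3): added. Set: {11, 3, u}
Event 5 (remove i): not present, no change. Set: {11, 3, u}
Event 6 (remove 3): removed. Set: {11, u}

Final set: {11, u} (size 2)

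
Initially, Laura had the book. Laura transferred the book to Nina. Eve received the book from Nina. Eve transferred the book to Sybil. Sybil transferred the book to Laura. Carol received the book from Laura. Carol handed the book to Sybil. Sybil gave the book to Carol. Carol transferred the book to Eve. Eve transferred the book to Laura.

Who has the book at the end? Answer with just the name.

Answer: Laura

Derivation:
Tracking the book through each event:
Start: Laura has the book.
After event 1: Nina has the book.
After event 2: Eve has the book.
After event 3: Sybil has the book.
After event 4: Laura has the book.
After event 5: Carol has the book.
After event 6: Sybil has the book.
After event 7: Carol has the book.
After event 8: Eve has the book.
After event 9: Laura has the book.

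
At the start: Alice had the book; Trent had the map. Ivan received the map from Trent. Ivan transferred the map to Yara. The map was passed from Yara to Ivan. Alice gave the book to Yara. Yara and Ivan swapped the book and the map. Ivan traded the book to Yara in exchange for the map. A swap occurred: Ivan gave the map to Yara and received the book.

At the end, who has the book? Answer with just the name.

Answer: Ivan

Derivation:
Tracking all object holders:
Start: book:Alice, map:Trent
Event 1 (give map: Trent -> Ivan). State: book:Alice, map:Ivan
Event 2 (give map: Ivan -> Yara). State: book:Alice, map:Yara
Event 3 (give map: Yara -> Ivan). State: book:Alice, map:Ivan
Event 4 (give book: Alice -> Yara). State: book:Yara, map:Ivan
Event 5 (swap book<->map: now book:Ivan, map:Yara). State: book:Ivan, map:Yara
Event 6 (swap book<->map: now book:Yara, map:Ivan). State: book:Yara, map:Ivan
Event 7 (swap map<->book: now map:Yara, book:Ivan). State: book:Ivan, map:Yara

Final state: book:Ivan, map:Yara
The book is held by Ivan.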